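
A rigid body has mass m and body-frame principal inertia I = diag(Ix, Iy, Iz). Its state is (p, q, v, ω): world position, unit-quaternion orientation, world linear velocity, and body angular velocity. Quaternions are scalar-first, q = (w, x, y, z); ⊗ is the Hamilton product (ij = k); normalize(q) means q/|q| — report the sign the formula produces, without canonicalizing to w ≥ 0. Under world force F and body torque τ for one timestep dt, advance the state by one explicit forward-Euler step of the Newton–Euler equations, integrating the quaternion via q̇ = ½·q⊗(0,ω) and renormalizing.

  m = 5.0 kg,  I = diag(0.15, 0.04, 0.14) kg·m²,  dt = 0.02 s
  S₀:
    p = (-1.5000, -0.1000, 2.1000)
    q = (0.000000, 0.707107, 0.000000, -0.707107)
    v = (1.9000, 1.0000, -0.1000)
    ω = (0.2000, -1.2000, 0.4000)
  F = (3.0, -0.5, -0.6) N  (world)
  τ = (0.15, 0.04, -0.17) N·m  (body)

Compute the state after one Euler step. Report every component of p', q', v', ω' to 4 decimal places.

a = (0.6000, -0.1000, -0.1200)
new position p' = (-1.4620, -0.0800, 2.0980)
v' = v + a·dt = (1.9120, 0.9980, -0.1024)
(τ − ω×Iω)/I = (1.3200, 0.9800, -1.4029)
ω + α·dt = (0.2264, -1.1804, 0.3719)
2q̇ = q⊗(0,ω) = (0.1414214, -0.8485284, -0.4242642, -0.8485284)
updated quaternion q' = (0.0014, 0.6986, -0.0042, -0.7155)

p' = (-1.4620, -0.0800, 2.0980)
q' = (0.0014, 0.6986, -0.0042, -0.7155)
v' = (1.9120, 0.9980, -0.1024)
ω' = (0.2264, -1.1804, 0.3719)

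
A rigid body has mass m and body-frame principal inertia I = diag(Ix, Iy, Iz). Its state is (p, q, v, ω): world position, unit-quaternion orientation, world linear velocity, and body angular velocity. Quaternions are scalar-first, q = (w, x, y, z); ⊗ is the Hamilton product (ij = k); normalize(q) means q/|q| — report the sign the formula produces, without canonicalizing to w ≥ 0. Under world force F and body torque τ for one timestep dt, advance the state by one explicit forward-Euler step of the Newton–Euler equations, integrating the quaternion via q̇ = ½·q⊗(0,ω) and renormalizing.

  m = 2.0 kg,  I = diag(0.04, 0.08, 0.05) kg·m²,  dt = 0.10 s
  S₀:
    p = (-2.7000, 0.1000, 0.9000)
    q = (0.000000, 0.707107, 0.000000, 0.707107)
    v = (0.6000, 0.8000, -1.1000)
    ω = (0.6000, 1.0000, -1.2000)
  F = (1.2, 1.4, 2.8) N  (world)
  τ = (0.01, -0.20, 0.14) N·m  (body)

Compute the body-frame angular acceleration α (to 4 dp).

ω×(Iω) gyroscopic = (0.0360, 0.0072, 0.0240)
(τ − ω×Iω)/I = (-0.6500, -2.5900, 2.3200)

α = (-0.6500, -2.5900, 2.3200)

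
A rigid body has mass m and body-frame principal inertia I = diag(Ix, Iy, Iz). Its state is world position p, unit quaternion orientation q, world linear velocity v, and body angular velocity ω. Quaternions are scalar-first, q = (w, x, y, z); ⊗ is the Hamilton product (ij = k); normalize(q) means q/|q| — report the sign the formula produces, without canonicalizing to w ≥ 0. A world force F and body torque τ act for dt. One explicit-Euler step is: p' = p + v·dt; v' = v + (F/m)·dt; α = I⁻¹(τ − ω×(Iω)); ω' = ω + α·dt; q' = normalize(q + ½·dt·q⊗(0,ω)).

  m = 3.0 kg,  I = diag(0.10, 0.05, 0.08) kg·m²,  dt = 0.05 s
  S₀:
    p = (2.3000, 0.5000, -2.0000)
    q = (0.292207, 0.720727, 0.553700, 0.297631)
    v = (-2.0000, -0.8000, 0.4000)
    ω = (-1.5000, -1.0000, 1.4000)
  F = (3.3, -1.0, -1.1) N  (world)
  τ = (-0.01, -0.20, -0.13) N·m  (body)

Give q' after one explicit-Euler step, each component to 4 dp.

q⊗(0,ω) = (1.2181071, 0.6345005, -1.7476713, 0.5189128)
q + ½dt·q⊗(0,ω), renormalized = (0.3221, 0.7354, 0.5092, 0.3101)

q' = (0.3221, 0.7354, 0.5092, 0.3101)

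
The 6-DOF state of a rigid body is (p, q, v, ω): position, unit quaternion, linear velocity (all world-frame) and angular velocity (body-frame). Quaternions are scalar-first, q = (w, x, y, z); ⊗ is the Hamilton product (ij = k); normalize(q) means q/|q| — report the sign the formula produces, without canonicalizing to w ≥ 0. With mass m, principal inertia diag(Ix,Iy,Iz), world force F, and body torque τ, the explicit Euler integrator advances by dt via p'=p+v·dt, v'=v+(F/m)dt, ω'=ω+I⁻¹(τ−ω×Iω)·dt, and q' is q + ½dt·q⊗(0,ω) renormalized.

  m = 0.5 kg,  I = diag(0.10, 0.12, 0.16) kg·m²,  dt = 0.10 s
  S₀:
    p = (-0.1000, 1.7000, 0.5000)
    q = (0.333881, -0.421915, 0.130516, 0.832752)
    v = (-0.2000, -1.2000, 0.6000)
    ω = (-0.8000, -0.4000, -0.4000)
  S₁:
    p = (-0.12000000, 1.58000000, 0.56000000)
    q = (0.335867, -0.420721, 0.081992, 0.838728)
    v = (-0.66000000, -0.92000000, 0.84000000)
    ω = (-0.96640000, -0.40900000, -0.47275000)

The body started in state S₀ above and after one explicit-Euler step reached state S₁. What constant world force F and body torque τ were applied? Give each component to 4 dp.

ω₁ − ω₀ = (-0.16640000, -0.00900000, -0.07275000)
I·α + gyro = (-0.1600, -0.0300, -0.1100)
v₁ − v₀ = (-0.46000000, 0.28000000, 0.24000000)
m·(v₁−v₀)/dt = (-2.3000, 1.4000, 1.2000)

F = (-2.3000, 1.4000, 1.2000)
τ = (-0.1600, -0.0300, -0.1100)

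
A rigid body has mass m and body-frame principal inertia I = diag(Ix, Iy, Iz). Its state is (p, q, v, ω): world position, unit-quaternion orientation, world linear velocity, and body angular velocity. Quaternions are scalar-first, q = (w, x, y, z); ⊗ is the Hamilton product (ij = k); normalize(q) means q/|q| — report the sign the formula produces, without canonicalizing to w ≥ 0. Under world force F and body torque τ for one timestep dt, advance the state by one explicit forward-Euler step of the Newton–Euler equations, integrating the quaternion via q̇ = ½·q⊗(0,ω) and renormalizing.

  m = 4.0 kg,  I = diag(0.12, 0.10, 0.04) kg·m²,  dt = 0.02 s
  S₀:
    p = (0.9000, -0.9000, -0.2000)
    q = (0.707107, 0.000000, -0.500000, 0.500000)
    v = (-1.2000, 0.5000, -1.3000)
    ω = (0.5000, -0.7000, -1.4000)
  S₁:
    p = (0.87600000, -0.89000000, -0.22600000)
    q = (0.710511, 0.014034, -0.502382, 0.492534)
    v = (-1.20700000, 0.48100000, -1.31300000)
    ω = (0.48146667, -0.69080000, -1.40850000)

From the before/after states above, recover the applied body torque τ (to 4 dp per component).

τ = (-0.1700, -0.0100, -0.0100)

rate change Δω = (-0.01853333, 0.00920000, -0.00850000)
ω₀×(Iω₀) = (-0.0588, -0.0560, 0.0070)
applied torque τ = (-0.1700, -0.0100, -0.0100)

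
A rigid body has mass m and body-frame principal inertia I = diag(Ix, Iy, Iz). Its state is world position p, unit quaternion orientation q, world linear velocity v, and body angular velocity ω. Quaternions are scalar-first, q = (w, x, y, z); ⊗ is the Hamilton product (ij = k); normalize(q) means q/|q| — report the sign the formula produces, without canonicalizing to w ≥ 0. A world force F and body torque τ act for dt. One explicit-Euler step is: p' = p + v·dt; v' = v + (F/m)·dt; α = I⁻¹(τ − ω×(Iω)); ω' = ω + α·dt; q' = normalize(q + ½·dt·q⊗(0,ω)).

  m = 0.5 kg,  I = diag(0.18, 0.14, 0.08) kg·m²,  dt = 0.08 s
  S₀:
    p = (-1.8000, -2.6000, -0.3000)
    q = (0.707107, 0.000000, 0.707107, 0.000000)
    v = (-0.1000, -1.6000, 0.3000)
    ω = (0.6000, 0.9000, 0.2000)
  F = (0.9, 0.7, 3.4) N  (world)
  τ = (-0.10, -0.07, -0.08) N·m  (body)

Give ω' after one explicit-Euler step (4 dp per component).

precession coupling ω×(Iω) = (-0.0108, 0.0120, -0.0216)
(τ − ω×Iω)/I = (-0.4956, -0.5857, -0.7300)
new body rate ω' = (0.5604, 0.8531, 0.1416)

ω' = (0.5604, 0.8531, 0.1416)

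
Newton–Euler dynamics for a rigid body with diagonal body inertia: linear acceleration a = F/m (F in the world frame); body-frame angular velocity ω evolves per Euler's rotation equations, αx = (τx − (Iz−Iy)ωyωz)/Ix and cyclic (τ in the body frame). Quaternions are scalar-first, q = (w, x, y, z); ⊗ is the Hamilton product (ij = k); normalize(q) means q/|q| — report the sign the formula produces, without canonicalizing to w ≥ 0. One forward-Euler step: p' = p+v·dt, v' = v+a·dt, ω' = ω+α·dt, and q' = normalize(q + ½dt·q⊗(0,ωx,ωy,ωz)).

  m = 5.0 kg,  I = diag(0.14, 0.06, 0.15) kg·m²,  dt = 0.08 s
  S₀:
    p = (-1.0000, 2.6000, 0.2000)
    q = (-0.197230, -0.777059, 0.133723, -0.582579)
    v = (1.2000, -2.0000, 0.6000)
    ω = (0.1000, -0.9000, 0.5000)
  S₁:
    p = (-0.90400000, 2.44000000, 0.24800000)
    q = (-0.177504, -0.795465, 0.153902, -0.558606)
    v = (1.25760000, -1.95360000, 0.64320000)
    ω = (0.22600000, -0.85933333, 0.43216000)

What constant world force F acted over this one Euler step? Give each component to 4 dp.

v₁ − v₀ = (0.05760000, 0.04640000, 0.04320000)
m·(v₁−v₀)/dt = (3.6000, 2.9000, 2.7000)

F = (3.6000, 2.9000, 2.7000)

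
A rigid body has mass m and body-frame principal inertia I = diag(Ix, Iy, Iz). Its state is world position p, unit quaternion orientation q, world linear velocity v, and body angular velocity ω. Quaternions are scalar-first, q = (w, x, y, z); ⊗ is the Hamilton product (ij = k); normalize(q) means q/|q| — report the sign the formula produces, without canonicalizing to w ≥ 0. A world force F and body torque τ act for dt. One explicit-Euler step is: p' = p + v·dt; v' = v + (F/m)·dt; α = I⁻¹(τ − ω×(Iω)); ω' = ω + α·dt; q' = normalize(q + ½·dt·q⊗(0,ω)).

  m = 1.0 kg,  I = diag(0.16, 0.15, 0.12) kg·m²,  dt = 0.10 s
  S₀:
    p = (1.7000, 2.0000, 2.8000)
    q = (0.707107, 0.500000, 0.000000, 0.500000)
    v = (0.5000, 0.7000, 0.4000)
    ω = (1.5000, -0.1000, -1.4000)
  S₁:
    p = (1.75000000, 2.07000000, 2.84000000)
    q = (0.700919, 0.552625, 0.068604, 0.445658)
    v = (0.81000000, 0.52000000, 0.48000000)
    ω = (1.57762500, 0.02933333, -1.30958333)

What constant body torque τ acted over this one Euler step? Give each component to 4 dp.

Δω = ω₁−ω₀ = (0.07762500, 0.12933333, 0.09041667)
applied torque τ = (0.1200, 0.1100, 0.1100)

τ = (0.1200, 0.1100, 0.1100)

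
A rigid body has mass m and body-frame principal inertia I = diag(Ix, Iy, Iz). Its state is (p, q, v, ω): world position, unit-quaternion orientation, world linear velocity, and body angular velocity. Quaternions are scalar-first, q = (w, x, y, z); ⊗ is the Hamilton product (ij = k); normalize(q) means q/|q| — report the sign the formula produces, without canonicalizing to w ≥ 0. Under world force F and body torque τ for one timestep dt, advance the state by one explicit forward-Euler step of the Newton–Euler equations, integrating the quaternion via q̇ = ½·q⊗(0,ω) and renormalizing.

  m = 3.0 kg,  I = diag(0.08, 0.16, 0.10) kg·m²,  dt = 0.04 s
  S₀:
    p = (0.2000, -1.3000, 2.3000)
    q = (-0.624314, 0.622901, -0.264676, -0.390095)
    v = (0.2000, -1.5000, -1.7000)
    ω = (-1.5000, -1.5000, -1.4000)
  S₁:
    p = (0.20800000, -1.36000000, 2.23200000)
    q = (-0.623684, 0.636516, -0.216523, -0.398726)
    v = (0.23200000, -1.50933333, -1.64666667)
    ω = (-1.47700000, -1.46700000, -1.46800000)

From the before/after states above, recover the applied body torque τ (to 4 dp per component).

τ = (-0.0800, 0.0900, 0.0100)

rate change Δω = (0.02300000, 0.03300000, -0.06800000)
τ = I·(Δω/dt) + ω₀×(Iω₀) = (-0.0800, 0.0900, 0.0100)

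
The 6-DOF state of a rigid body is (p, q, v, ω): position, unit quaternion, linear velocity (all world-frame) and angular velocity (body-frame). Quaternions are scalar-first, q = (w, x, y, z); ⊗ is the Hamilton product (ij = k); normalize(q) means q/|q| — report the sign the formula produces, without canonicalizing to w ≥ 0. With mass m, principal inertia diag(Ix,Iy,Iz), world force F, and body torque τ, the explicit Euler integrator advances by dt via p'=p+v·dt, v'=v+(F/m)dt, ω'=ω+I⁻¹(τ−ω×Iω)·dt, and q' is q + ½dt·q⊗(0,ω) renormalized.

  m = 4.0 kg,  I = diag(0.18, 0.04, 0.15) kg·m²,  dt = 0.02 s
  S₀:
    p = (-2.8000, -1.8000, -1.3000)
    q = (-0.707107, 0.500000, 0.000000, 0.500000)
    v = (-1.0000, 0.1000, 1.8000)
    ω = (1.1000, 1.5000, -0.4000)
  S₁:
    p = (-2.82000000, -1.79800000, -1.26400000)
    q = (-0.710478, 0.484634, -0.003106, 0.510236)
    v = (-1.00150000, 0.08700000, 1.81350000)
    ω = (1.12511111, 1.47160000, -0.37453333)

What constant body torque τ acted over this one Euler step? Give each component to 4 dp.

τ = (0.1600, -0.0700, -0.0400)

Δω = ω₁−ω₀ = (0.02511111, -0.02840000, 0.02546667)
ω₀×(Iω₀) = (-0.0660, -0.0132, -0.2310)
τ = I·(Δω/dt) + ω₀×(Iω₀) = (0.1600, -0.0700, -0.0400)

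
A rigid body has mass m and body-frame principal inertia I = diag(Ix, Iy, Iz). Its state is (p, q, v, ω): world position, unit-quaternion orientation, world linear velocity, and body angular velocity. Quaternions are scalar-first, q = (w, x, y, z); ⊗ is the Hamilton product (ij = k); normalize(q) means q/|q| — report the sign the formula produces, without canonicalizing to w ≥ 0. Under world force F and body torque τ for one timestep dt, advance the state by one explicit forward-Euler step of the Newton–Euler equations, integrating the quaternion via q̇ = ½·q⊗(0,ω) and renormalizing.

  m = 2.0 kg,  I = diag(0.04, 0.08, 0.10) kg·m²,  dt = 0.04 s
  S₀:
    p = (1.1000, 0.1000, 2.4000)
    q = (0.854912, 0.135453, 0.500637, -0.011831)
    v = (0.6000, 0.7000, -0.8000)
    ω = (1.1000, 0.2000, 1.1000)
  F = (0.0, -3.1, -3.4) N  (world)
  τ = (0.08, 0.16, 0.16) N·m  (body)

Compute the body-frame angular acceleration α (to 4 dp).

gyro term ω×Iω = (0.0044, -0.0726, 0.0088)
(τ − ω×Iω)/I = (1.8900, 2.9075, 1.5120)

α = (1.8900, 2.9075, 1.5120)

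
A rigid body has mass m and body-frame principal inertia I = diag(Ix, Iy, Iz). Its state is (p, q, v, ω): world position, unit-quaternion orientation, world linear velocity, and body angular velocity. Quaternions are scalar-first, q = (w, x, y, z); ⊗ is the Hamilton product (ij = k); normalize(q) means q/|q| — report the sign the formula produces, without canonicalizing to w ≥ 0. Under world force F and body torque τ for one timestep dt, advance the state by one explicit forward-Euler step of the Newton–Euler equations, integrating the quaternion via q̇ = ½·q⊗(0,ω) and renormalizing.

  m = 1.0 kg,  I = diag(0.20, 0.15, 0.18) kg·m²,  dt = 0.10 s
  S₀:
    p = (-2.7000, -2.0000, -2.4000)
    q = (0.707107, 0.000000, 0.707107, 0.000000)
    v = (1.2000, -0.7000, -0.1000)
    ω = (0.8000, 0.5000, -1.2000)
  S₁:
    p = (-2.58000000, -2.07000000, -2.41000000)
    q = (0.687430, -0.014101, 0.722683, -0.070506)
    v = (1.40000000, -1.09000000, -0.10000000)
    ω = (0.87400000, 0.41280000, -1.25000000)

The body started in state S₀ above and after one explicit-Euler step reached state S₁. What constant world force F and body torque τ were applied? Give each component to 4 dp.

Δω = ω₁−ω₀ = (0.07400000, -0.08720000, -0.05000000)
precession coupling = (-0.0180, -0.0192, -0.0200)
I·α + gyro = (0.1300, -0.1500, -0.1100)
velocity change Δv = (0.20000000, -0.39000000, 0.00000000)
F = m·Δv/dt = (2.0000, -3.9000, 0.0000)

F = (2.0000, -3.9000, 0.0000)
τ = (0.1300, -0.1500, -0.1100)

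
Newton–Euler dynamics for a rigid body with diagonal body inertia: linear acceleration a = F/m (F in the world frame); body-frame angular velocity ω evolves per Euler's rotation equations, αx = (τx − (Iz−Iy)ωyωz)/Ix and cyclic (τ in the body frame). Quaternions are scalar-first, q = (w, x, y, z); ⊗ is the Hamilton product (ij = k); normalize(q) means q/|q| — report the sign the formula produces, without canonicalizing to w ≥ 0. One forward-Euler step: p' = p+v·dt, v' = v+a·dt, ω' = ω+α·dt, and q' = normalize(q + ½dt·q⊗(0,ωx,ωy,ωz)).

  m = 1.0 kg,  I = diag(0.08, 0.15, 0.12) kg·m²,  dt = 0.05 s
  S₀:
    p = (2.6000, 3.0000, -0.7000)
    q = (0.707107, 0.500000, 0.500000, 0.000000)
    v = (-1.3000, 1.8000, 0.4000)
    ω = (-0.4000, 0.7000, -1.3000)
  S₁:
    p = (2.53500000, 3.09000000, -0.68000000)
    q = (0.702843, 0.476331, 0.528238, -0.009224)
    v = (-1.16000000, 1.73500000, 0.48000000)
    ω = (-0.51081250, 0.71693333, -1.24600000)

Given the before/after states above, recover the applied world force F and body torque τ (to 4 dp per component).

F = (2.8000, -1.3000, 1.6000)
τ = (-0.1500, 0.0300, 0.1100)

Δv = v₁−v₀ = (0.14000000, -0.06500000, 0.08000000)
F = m·Δv/dt = (2.8000, -1.3000, 1.6000)
ω₁ − ω₀ = (-0.11081250, 0.01693333, 0.05400000)
precession coupling = (0.0273, -0.0208, -0.0196)
I·α + gyro = (-0.1500, 0.0300, 0.1100)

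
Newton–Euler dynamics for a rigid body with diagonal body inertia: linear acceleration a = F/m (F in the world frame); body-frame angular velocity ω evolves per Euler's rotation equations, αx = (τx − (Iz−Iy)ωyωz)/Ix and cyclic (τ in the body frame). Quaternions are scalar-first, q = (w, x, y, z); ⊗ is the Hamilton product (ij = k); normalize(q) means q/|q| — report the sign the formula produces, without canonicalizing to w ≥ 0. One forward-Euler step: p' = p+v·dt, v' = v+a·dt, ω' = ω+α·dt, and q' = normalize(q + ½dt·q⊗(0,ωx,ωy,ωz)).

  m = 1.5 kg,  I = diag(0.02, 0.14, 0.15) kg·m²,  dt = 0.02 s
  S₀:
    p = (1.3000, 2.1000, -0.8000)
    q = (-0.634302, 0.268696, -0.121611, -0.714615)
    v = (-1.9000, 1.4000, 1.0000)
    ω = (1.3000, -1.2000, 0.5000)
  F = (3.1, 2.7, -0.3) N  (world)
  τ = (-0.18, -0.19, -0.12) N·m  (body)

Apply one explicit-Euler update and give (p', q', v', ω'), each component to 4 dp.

precession coupling ω×(Iω) = (-0.0060, -0.0845, -0.1872)
(τ − ω×Iω)/I = (-8.7000, -0.7536, 0.4480)
ω + α·dt = (1.1260, -1.2151, 0.5090)
Hamilton product q⊗(0,ω) = (-0.1379305, -1.7429361, -0.3021851, -0.4814919)
q' = normalize(q + ½dt·q⊗(0,ω)) = (-0.6356, 0.2512, -0.1246, -0.7193)
linear accel F/m = (2.0667, 1.8000, -0.2000)
new position p' = (1.2620, 2.1280, -0.7800)
v' = v + a·dt = (-1.8587, 1.4360, 0.9960)

p' = (1.2620, 2.1280, -0.7800)
q' = (-0.6356, 0.2512, -0.1246, -0.7193)
v' = (-1.8587, 1.4360, 0.9960)
ω' = (1.1260, -1.2151, 0.5090)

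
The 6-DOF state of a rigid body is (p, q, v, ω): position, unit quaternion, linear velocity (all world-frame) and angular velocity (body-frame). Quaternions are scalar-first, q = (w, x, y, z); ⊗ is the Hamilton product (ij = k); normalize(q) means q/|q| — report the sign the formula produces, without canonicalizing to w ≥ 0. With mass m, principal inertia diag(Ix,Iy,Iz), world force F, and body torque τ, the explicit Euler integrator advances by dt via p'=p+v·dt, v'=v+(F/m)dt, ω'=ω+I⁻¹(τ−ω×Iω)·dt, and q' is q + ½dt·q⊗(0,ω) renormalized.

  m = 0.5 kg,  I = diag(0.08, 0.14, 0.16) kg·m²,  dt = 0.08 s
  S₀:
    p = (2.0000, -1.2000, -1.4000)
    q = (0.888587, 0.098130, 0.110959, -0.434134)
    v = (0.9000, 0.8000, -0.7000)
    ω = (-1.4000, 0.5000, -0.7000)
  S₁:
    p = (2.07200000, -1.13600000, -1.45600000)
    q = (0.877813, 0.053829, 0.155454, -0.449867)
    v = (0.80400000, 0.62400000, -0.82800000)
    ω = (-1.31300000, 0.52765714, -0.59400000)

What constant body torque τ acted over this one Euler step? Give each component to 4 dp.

Δω = ω₁−ω₀ = (0.08700000, 0.02765714, 0.10600000)
gyro term ω₀×Iω₀ = (-0.0070, -0.0784, -0.0420)
applied torque τ = (0.0800, -0.0300, 0.1700)

τ = (0.0800, -0.0300, 0.1700)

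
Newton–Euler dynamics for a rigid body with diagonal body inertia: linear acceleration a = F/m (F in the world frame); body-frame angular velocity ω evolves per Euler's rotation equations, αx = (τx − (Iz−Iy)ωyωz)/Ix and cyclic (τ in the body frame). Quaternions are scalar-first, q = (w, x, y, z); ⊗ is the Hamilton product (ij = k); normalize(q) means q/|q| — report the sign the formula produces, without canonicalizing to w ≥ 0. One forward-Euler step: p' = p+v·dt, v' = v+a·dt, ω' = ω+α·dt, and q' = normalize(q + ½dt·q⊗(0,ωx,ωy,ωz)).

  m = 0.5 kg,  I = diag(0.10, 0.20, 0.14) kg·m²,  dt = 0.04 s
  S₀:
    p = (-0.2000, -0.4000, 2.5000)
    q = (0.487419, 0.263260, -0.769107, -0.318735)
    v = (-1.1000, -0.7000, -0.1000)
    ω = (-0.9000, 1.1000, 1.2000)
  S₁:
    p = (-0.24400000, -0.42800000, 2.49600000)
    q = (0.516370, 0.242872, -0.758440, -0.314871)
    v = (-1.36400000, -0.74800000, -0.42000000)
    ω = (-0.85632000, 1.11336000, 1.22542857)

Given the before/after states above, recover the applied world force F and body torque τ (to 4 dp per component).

velocity change Δv = (-0.26400000, -0.04800000, -0.32000000)
applied force F = (-3.3000, -0.6000, -4.0000)
ω₁ − ω₀ = (0.04368000, 0.01336000, 0.02542857)
precession coupling = (-0.0792, 0.0432, -0.0990)
I·α + gyro = (0.0300, 0.1100, -0.0100)

F = (-3.3000, -0.6000, -4.0000)
τ = (0.0300, 0.1100, -0.0100)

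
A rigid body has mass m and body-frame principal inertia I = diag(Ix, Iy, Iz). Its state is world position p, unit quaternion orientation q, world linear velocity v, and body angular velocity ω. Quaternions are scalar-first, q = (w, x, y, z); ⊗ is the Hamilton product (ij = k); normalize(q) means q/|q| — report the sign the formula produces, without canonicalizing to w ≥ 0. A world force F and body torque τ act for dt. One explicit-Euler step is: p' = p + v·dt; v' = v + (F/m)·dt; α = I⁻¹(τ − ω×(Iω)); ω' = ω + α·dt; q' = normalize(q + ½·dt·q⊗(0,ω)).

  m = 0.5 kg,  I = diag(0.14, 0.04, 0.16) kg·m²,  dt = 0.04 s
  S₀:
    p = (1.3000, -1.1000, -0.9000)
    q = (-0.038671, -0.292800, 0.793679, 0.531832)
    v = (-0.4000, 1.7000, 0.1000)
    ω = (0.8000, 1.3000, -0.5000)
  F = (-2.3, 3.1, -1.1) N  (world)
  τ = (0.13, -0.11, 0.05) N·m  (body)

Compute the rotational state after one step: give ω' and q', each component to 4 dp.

gyro term ω×Iω = (-0.0780, 0.0080, -0.1040)
angular accel α = (1.4857, -2.9500, 0.9625)
ω' = ω + α·dt = (0.8594, 1.1820, -0.4615)
Hamilton product q⊗(0,ω) = (-0.5316267, -1.1191579, 0.2287933, -0.9962477)
q' = normalize(q + ½dt·q⊗(0,ω)) = (-0.0493, -0.3150, 0.7978, 0.5116)

ω' = (0.8594, 1.1820, -0.4615)
q' = (-0.0493, -0.3150, 0.7978, 0.5116)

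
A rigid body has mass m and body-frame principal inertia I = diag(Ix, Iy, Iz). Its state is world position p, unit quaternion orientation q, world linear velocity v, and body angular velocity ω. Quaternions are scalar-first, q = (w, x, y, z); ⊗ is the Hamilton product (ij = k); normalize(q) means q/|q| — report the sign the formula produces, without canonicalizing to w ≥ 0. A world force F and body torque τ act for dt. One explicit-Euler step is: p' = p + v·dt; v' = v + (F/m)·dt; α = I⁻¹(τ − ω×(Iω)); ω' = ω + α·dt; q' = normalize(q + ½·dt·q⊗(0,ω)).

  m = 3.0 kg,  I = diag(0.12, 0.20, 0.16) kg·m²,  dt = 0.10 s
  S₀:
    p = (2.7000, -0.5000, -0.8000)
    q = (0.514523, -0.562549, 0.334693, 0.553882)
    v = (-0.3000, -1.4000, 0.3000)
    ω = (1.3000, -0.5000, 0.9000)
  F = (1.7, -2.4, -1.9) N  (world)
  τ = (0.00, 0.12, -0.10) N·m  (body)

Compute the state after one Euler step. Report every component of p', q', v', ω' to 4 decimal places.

p' = (2.6700, -0.6400, -0.7700)
q' = (0.5327, -0.4985, 0.3818, 0.5674)
v' = (-0.2433, -1.4800, 0.2367)
ω' = (1.2850, -0.4166, 0.8700)

p + v·dt = (2.6700, -0.6400, -0.7700)
v' = v + a·dt = (-0.2433, -1.4800, 0.2367)
angular accel α = (-0.1500, 0.8340, -0.3000)
new body rate ω' = (1.2850, -0.4166, 0.8700)
2q̇ = q⊗(0,ω) = (0.4001664, 1.2470446, 0.9690792, 0.3092443)
updated quaternion q' = (0.5327, -0.4985, 0.3818, 0.5674)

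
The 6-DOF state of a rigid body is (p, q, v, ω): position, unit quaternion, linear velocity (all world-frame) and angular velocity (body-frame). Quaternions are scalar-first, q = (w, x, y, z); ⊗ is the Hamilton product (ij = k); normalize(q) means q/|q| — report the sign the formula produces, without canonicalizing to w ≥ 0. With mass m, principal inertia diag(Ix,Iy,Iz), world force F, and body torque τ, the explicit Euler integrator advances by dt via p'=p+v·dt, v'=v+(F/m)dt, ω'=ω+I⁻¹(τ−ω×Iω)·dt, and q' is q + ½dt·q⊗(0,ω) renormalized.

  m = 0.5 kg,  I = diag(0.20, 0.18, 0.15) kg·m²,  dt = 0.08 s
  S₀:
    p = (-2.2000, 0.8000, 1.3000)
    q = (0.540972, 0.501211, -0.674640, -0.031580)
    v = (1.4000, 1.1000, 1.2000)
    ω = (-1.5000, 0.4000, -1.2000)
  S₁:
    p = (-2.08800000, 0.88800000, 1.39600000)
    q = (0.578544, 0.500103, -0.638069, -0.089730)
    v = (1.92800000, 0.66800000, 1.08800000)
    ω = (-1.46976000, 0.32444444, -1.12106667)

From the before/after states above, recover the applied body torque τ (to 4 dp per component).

ω₁ − ω₀ = (0.03024000, -0.07555556, 0.07893333)
gyro term ω₀×Iω₀ = (0.0144, 0.0900, 0.0120)
τ = I·(Δω/dt) + ω₀×(Iω₀) = (0.0900, -0.0800, 0.1600)

τ = (0.0900, -0.0800, 0.1600)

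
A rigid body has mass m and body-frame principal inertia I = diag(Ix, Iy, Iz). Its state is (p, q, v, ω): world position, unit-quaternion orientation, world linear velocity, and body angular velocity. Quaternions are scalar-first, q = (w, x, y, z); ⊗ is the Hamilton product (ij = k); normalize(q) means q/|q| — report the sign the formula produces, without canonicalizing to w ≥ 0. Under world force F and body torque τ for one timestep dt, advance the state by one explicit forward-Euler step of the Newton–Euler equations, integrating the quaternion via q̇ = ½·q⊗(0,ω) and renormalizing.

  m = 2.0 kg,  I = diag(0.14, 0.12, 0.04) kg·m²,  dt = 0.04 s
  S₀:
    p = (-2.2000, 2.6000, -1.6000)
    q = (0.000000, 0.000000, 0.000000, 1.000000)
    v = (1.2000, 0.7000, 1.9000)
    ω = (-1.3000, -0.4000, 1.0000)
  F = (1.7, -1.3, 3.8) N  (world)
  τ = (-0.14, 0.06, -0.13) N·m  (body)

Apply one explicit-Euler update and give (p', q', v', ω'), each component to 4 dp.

a = F/m = (0.8500, -0.6500, 1.9000)
p + v·dt = (-2.1520, 2.6280, -1.5240)
new velocity v' = (1.2340, 0.6740, 1.9760)
precession coupling ω×(Iω) = (0.0320, -0.1300, -0.0104)
α = I⁻¹(τ − ω×Iω) = (-1.2286, 1.5833, -2.9900)
ω' = ω + α·dt = (-1.3491, -0.3367, 0.8804)
2q̇ = q⊗(0,ω) = (-1.0000000, 0.4000000, -1.3000000, 0.0000000)
q' = normalize(q + ½dt·q⊗(0,ω)) = (-0.0200, 0.0080, -0.0260, 0.9994)

p' = (-2.1520, 2.6280, -1.5240)
q' = (-0.0200, 0.0080, -0.0260, 0.9994)
v' = (1.2340, 0.6740, 1.9760)
ω' = (-1.3491, -0.3367, 0.8804)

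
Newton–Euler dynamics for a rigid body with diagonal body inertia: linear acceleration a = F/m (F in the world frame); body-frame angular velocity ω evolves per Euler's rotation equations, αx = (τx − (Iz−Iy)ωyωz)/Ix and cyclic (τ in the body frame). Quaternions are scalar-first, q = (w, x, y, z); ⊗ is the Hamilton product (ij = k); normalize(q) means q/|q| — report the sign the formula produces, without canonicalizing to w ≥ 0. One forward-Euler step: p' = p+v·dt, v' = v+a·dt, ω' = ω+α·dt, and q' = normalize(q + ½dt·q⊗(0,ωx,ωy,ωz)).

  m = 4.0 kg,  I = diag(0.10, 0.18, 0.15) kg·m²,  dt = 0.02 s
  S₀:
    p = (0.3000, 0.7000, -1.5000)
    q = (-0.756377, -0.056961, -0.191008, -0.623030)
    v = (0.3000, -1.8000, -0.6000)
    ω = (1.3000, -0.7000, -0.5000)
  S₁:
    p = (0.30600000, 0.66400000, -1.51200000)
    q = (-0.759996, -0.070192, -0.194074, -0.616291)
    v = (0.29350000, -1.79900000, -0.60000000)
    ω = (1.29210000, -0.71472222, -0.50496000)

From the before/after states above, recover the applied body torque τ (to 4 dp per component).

Δω = ω₁−ω₀ = (-0.00790000, -0.01472222, -0.00496000)
gyro term ω₀×Iω₀ = (-0.0105, 0.0325, -0.0728)
applied torque τ = (-0.0500, -0.1000, -0.1100)

τ = (-0.0500, -0.1000, -0.1100)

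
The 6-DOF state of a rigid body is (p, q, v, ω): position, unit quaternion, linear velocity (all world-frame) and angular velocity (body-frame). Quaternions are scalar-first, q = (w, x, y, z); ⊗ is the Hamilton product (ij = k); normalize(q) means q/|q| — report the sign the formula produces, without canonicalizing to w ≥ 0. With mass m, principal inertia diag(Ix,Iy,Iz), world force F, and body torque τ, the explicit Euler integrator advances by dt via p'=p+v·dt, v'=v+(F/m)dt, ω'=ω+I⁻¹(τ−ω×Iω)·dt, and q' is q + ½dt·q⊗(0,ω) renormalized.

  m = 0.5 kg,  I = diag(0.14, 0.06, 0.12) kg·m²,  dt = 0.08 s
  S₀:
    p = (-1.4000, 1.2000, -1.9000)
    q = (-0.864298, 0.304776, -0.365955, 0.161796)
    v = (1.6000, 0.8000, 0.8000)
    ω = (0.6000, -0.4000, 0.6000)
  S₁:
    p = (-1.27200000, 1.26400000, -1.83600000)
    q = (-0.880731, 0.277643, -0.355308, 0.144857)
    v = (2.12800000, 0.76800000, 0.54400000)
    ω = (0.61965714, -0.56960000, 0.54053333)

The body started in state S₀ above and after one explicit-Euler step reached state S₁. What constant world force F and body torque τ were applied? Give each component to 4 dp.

Δv = v₁−v₀ = (0.52800000, -0.03200000, -0.25600000)
m·(v₁−v₀)/dt = (3.3000, -0.2000, -1.6000)
Δω = ω₁−ω₀ = (0.01965714, -0.16960000, -0.05946667)
gyro term ω₀×Iω₀ = (-0.0144, 0.0072, 0.0192)
I·α + gyro = (0.0200, -0.1200, -0.0700)

F = (3.3000, -0.2000, -1.6000)
τ = (0.0200, -0.1200, -0.0700)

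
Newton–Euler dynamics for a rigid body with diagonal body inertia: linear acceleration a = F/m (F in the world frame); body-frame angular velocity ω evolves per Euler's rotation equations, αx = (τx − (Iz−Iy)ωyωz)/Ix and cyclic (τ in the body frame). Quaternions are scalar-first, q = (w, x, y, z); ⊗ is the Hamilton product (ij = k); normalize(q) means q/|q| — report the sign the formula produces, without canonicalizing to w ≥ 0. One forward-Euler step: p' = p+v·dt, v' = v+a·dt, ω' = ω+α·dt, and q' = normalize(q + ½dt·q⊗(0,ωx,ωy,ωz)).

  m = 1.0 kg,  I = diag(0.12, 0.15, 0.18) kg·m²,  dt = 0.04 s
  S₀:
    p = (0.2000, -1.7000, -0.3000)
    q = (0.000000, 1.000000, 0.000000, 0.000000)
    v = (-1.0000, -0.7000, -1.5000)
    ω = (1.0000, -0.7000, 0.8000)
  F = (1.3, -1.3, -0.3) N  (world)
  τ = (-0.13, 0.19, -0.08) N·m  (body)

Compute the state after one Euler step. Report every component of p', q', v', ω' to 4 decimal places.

gyro term ω×Iω = (-0.0168, -0.0480, -0.0210)
angular accel α = (-0.9433, 1.5867, -0.3278)
ω' = ω + α·dt = (0.9623, -0.6365, 0.7869)
q⊗(0,ω) = (-1.0000000, 0.0000000, -0.8000000, -0.7000000)
q + ½dt·q⊗(0,ω), renormalized = (-0.0200, 0.9996, -0.0160, -0.0140)
p' = p + v·dt = (0.1600, -1.7280, -0.3600)
v + (F/m)dt = (-0.9480, -0.7520, -1.5120)

p' = (0.1600, -1.7280, -0.3600)
q' = (-0.0200, 0.9996, -0.0160, -0.0140)
v' = (-0.9480, -0.7520, -1.5120)
ω' = (0.9623, -0.6365, 0.7869)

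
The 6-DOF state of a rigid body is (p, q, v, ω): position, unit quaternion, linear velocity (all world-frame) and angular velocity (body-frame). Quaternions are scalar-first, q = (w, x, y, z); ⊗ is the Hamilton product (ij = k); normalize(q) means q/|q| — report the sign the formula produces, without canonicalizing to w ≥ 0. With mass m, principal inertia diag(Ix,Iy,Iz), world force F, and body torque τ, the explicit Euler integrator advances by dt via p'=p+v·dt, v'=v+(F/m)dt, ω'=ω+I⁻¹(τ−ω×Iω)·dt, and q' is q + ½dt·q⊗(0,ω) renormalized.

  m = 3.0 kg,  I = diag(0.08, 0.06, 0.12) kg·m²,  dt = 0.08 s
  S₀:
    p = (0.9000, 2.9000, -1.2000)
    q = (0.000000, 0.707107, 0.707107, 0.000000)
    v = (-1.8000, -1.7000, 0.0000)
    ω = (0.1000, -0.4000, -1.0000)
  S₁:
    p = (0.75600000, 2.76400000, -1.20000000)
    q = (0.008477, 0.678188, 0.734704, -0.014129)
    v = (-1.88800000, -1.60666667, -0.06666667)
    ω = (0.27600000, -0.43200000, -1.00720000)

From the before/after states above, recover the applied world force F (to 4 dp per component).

v₁ − v₀ = (-0.08800000, 0.09333333, -0.06666667)
F = m·Δv/dt = (-3.3000, 3.5000, -2.5000)

F = (-3.3000, 3.5000, -2.5000)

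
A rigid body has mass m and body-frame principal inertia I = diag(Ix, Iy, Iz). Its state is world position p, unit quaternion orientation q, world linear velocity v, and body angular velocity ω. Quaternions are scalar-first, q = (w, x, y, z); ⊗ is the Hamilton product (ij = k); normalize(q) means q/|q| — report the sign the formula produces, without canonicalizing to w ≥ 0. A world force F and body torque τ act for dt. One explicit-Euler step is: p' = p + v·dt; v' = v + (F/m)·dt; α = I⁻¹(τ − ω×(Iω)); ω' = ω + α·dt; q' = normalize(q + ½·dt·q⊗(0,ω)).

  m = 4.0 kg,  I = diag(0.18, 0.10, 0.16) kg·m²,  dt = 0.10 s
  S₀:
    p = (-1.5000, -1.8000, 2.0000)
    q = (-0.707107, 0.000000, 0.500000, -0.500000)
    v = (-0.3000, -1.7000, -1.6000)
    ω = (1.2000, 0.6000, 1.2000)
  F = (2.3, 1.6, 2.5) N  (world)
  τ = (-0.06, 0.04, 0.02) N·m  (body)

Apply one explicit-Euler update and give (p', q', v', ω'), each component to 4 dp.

p' = (-1.5300, -1.9700, 1.8400)
q' = (-0.6893, 0.0026, 0.4470, -0.5701)
v' = (-0.2425, -1.6600, -1.5375)
ω' = (1.1427, 0.6112, 1.2485)

precession coupling ω×(Iω) = (0.0432, 0.0288, -0.0576)
(τ − ω×Iω)/I = (-0.5733, 0.1120, 0.4850)
new body rate ω' = (1.1427, 0.6112, 1.2485)
Hamilton product q⊗(0,ω) = (0.3000000, 0.0514716, -1.0242642, -1.4485284)
updated quaternion q' = (-0.6893, 0.0026, 0.4470, -0.5701)
linear accel F/m = (0.5750, 0.4000, 0.6250)
p + v·dt = (-1.5300, -1.9700, 1.8400)
v' = v + a·dt = (-0.2425, -1.6600, -1.5375)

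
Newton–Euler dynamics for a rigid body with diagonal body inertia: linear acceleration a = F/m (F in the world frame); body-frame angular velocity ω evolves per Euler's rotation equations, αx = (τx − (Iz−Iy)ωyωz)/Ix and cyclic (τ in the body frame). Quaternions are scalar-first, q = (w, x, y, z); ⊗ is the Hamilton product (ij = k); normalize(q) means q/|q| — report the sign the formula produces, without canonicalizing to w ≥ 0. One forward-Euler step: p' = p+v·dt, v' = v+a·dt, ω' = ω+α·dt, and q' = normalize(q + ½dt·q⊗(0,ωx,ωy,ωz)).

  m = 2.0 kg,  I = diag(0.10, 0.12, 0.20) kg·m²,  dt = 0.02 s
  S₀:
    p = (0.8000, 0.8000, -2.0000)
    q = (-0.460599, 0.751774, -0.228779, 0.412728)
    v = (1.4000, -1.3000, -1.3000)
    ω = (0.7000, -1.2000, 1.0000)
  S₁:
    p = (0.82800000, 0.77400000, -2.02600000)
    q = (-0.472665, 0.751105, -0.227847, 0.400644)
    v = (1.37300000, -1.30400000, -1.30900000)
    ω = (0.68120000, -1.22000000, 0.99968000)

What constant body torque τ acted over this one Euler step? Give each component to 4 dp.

ω₁ − ω₀ = (-0.01880000, -0.02000000, -0.00032000)
precession coupling = (-0.0960, -0.0700, -0.0168)
I·α + gyro = (-0.1900, -0.1900, -0.0200)

τ = (-0.1900, -0.1900, -0.0200)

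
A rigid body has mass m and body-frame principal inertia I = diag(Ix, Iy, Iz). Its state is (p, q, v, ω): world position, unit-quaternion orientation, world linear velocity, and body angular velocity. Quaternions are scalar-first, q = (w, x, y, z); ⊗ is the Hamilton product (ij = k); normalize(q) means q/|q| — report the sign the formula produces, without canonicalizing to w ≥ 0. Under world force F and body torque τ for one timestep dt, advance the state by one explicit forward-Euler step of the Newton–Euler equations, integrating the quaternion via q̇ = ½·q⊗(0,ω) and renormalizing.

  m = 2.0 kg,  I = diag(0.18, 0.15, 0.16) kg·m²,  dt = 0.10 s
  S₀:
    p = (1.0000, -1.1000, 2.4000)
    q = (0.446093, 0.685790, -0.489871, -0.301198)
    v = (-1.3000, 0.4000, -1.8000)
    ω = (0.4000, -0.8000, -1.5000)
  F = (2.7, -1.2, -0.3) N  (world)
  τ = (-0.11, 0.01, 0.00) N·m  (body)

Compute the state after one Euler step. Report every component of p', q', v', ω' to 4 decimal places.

p' = (0.8700, -1.0600, 2.2200)
q' = (0.3887, 0.7167, -0.4606, -0.3510)
v' = (-1.1650, 0.3400, -1.8150)
ω' = (0.3322, -0.7853, -1.5060)

p' = p + v·dt = (0.8700, -1.0600, 2.2200)
new velocity v' = (-1.1650, 0.3400, -1.8150)
gyro term ω×Iω = (0.0120, -0.0120, 0.0096)
(τ − ω×Iω)/I = (-0.6778, 0.1467, -0.0600)
ω' = ω + α·dt = (0.3322, -0.7853, -1.5060)
2q̇ = q⊗(0,ω) = (-1.1180098, 0.6722853, 0.5513314, -1.0218231)
updated quaternion q' = (0.3887, 0.7167, -0.4606, -0.3510)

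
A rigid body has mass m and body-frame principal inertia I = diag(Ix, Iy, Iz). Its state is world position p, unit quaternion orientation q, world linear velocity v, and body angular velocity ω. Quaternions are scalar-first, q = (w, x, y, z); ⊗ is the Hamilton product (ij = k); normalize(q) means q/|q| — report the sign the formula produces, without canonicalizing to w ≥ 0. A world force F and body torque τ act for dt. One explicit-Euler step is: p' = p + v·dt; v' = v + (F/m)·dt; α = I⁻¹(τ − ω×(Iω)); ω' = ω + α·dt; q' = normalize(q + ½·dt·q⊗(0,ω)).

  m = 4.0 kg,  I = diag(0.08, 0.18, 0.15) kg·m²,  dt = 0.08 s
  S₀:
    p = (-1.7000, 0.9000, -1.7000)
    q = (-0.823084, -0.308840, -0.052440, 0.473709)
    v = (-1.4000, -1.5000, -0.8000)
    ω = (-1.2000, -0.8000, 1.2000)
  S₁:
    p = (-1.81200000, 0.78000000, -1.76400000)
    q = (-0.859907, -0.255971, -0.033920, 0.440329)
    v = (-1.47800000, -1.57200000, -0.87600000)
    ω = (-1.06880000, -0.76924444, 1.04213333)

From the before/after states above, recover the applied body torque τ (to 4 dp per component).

rate change Δω = (0.13120000, 0.03075556, -0.15786667)
ω₀×(Iω₀) = (0.0288, 0.1008, 0.0960)
τ = I·(Δω/dt) + ω₀×(Iω₀) = (0.1600, 0.1700, -0.2000)

τ = (0.1600, 0.1700, -0.2000)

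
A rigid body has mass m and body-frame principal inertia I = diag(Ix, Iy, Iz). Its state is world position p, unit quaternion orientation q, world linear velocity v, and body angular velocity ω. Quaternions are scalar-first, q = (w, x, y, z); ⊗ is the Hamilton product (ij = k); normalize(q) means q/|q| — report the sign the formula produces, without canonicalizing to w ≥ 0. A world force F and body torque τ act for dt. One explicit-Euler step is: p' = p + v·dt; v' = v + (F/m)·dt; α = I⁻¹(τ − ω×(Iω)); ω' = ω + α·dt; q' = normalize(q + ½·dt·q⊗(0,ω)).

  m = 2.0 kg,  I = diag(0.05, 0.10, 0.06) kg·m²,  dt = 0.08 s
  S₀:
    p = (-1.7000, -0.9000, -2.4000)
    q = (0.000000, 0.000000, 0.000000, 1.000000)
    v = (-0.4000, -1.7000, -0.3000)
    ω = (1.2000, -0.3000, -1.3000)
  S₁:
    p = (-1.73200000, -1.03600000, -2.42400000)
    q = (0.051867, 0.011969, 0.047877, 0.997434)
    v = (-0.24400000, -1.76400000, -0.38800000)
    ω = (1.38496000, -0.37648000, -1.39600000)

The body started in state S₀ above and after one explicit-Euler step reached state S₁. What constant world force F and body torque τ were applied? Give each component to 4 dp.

F = (3.9000, -1.6000, -2.2000)
τ = (0.1000, -0.0800, -0.0900)

velocity change Δv = (0.15600000, -0.06400000, -0.08800000)
m·(v₁−v₀)/dt = (3.9000, -1.6000, -2.2000)
rate change Δω = (0.18496000, -0.07648000, -0.09600000)
applied torque τ = (0.1000, -0.0800, -0.0900)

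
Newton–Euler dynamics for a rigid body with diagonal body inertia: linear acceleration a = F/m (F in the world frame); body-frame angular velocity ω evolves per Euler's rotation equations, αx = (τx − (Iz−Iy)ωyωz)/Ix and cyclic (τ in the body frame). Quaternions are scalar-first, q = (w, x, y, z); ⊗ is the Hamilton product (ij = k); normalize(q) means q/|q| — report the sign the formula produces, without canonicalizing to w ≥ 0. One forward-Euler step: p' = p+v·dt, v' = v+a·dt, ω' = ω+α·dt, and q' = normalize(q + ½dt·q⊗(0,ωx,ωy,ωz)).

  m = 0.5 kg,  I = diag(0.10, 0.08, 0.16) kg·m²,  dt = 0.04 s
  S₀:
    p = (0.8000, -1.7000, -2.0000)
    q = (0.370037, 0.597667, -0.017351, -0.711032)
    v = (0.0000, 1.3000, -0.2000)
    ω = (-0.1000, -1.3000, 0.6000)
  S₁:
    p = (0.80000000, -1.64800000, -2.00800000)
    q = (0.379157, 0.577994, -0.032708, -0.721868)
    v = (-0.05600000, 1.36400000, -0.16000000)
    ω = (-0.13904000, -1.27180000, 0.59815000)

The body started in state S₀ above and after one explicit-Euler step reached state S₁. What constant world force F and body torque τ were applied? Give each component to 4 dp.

F = (-0.7000, 0.8000, 0.5000)
τ = (-0.1600, 0.0600, -0.0100)

v₁ − v₀ = (-0.05600000, 0.06400000, 0.04000000)
F = m·Δv/dt = (-0.7000, 0.8000, 0.5000)
Δω = ω₁−ω₀ = (-0.03904000, 0.02820000, -0.00185000)
precession coupling = (-0.0624, 0.0036, -0.0026)
applied torque τ = (-0.1600, 0.0600, -0.0100)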